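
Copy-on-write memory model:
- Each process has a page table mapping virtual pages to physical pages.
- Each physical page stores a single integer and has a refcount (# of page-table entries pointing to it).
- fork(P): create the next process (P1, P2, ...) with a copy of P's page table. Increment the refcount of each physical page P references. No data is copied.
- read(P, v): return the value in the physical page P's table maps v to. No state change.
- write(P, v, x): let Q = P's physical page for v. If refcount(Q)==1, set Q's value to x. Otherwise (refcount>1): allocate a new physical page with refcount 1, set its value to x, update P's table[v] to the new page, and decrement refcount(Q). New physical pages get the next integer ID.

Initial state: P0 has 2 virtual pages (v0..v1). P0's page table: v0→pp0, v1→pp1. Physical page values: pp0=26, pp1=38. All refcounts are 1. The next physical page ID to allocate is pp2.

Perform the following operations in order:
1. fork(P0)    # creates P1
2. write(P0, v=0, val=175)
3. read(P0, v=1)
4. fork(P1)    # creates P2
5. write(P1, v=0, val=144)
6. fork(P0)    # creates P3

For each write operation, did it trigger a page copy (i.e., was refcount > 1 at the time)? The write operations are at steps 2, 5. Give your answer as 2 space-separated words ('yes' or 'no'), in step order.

Op 1: fork(P0) -> P1. 2 ppages; refcounts: pp0:2 pp1:2
Op 2: write(P0, v0, 175). refcount(pp0)=2>1 -> COPY to pp2. 3 ppages; refcounts: pp0:1 pp1:2 pp2:1
Op 3: read(P0, v1) -> 38. No state change.
Op 4: fork(P1) -> P2. 3 ppages; refcounts: pp0:2 pp1:3 pp2:1
Op 5: write(P1, v0, 144). refcount(pp0)=2>1 -> COPY to pp3. 4 ppages; refcounts: pp0:1 pp1:3 pp2:1 pp3:1
Op 6: fork(P0) -> P3. 4 ppages; refcounts: pp0:1 pp1:4 pp2:2 pp3:1

yes yes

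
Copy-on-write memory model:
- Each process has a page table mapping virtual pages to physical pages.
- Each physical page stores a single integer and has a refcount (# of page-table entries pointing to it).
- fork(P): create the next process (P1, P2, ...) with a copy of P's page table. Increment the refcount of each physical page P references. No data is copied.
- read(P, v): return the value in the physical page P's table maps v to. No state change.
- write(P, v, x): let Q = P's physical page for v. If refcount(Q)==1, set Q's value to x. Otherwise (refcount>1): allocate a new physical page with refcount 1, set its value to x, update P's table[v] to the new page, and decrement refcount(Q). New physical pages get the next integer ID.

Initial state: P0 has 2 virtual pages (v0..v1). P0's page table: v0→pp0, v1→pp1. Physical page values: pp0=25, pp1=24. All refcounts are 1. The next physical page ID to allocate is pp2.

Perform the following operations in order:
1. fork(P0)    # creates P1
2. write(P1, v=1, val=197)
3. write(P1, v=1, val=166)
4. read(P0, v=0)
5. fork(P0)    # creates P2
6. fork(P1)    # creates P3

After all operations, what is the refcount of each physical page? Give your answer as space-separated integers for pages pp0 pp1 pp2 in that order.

Op 1: fork(P0) -> P1. 2 ppages; refcounts: pp0:2 pp1:2
Op 2: write(P1, v1, 197). refcount(pp1)=2>1 -> COPY to pp2. 3 ppages; refcounts: pp0:2 pp1:1 pp2:1
Op 3: write(P1, v1, 166). refcount(pp2)=1 -> write in place. 3 ppages; refcounts: pp0:2 pp1:1 pp2:1
Op 4: read(P0, v0) -> 25. No state change.
Op 5: fork(P0) -> P2. 3 ppages; refcounts: pp0:3 pp1:2 pp2:1
Op 6: fork(P1) -> P3. 3 ppages; refcounts: pp0:4 pp1:2 pp2:2

Answer: 4 2 2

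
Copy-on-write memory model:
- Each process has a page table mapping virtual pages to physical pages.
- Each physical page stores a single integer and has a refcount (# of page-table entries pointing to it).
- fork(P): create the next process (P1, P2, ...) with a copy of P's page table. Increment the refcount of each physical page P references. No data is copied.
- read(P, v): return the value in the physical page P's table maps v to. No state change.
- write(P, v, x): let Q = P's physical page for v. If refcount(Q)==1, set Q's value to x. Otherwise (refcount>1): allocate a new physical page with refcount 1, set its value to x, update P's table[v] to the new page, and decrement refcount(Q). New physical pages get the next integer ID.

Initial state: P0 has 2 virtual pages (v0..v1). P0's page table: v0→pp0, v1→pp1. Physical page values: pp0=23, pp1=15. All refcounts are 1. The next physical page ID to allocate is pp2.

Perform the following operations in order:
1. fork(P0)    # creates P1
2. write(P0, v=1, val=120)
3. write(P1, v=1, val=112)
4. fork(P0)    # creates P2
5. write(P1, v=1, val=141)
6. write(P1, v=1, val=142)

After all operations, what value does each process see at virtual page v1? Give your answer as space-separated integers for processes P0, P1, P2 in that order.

Op 1: fork(P0) -> P1. 2 ppages; refcounts: pp0:2 pp1:2
Op 2: write(P0, v1, 120). refcount(pp1)=2>1 -> COPY to pp2. 3 ppages; refcounts: pp0:2 pp1:1 pp2:1
Op 3: write(P1, v1, 112). refcount(pp1)=1 -> write in place. 3 ppages; refcounts: pp0:2 pp1:1 pp2:1
Op 4: fork(P0) -> P2. 3 ppages; refcounts: pp0:3 pp1:1 pp2:2
Op 5: write(P1, v1, 141). refcount(pp1)=1 -> write in place. 3 ppages; refcounts: pp0:3 pp1:1 pp2:2
Op 6: write(P1, v1, 142). refcount(pp1)=1 -> write in place. 3 ppages; refcounts: pp0:3 pp1:1 pp2:2
P0: v1 -> pp2 = 120
P1: v1 -> pp1 = 142
P2: v1 -> pp2 = 120

Answer: 120 142 120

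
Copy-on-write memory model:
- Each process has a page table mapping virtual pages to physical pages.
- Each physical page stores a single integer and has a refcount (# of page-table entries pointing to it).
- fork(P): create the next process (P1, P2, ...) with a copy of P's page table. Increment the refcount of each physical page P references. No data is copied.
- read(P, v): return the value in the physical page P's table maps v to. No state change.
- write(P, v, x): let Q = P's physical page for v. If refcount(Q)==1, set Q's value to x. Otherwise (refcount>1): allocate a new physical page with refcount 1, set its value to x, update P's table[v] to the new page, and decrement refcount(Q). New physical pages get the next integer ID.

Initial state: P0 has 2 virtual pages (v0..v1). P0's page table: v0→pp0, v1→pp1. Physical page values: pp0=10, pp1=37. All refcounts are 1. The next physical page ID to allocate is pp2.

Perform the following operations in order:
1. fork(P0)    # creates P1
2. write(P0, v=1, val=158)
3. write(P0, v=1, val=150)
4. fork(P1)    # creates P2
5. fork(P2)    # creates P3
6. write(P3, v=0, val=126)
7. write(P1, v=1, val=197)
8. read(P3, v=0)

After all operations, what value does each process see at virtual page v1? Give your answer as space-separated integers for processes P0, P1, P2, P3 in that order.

Op 1: fork(P0) -> P1. 2 ppages; refcounts: pp0:2 pp1:2
Op 2: write(P0, v1, 158). refcount(pp1)=2>1 -> COPY to pp2. 3 ppages; refcounts: pp0:2 pp1:1 pp2:1
Op 3: write(P0, v1, 150). refcount(pp2)=1 -> write in place. 3 ppages; refcounts: pp0:2 pp1:1 pp2:1
Op 4: fork(P1) -> P2. 3 ppages; refcounts: pp0:3 pp1:2 pp2:1
Op 5: fork(P2) -> P3. 3 ppages; refcounts: pp0:4 pp1:3 pp2:1
Op 6: write(P3, v0, 126). refcount(pp0)=4>1 -> COPY to pp3. 4 ppages; refcounts: pp0:3 pp1:3 pp2:1 pp3:1
Op 7: write(P1, v1, 197). refcount(pp1)=3>1 -> COPY to pp4. 5 ppages; refcounts: pp0:3 pp1:2 pp2:1 pp3:1 pp4:1
Op 8: read(P3, v0) -> 126. No state change.
P0: v1 -> pp2 = 150
P1: v1 -> pp4 = 197
P2: v1 -> pp1 = 37
P3: v1 -> pp1 = 37

Answer: 150 197 37 37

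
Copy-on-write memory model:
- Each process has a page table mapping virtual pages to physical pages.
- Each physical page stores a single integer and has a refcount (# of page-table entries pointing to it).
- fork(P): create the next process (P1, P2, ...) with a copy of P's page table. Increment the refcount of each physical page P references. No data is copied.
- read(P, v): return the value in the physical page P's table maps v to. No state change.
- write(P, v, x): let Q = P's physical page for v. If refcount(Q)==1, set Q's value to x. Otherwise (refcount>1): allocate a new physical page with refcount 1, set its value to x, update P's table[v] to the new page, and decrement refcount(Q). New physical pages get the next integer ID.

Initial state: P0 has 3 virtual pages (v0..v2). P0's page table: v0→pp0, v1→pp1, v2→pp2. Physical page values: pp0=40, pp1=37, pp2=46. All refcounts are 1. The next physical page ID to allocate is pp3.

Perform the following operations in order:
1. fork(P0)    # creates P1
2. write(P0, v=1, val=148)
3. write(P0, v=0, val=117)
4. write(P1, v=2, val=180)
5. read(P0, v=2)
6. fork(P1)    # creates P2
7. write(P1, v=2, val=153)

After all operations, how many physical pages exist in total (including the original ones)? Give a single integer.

Op 1: fork(P0) -> P1. 3 ppages; refcounts: pp0:2 pp1:2 pp2:2
Op 2: write(P0, v1, 148). refcount(pp1)=2>1 -> COPY to pp3. 4 ppages; refcounts: pp0:2 pp1:1 pp2:2 pp3:1
Op 3: write(P0, v0, 117). refcount(pp0)=2>1 -> COPY to pp4. 5 ppages; refcounts: pp0:1 pp1:1 pp2:2 pp3:1 pp4:1
Op 4: write(P1, v2, 180). refcount(pp2)=2>1 -> COPY to pp5. 6 ppages; refcounts: pp0:1 pp1:1 pp2:1 pp3:1 pp4:1 pp5:1
Op 5: read(P0, v2) -> 46. No state change.
Op 6: fork(P1) -> P2. 6 ppages; refcounts: pp0:2 pp1:2 pp2:1 pp3:1 pp4:1 pp5:2
Op 7: write(P1, v2, 153). refcount(pp5)=2>1 -> COPY to pp6. 7 ppages; refcounts: pp0:2 pp1:2 pp2:1 pp3:1 pp4:1 pp5:1 pp6:1

Answer: 7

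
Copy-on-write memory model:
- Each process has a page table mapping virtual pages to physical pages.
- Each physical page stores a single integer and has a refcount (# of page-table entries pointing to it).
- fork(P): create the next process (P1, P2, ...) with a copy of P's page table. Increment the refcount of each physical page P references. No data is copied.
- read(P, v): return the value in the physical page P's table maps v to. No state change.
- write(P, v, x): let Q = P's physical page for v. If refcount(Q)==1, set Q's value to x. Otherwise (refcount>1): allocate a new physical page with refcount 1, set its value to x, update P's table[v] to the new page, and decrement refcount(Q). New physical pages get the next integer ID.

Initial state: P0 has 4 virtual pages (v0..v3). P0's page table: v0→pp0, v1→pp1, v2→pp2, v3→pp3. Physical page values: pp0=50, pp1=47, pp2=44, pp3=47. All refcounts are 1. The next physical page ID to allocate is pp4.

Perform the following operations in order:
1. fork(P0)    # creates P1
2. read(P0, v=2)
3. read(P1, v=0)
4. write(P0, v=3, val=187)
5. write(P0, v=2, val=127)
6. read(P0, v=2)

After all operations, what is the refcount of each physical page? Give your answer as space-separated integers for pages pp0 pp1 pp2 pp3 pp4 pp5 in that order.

Op 1: fork(P0) -> P1. 4 ppages; refcounts: pp0:2 pp1:2 pp2:2 pp3:2
Op 2: read(P0, v2) -> 44. No state change.
Op 3: read(P1, v0) -> 50. No state change.
Op 4: write(P0, v3, 187). refcount(pp3)=2>1 -> COPY to pp4. 5 ppages; refcounts: pp0:2 pp1:2 pp2:2 pp3:1 pp4:1
Op 5: write(P0, v2, 127). refcount(pp2)=2>1 -> COPY to pp5. 6 ppages; refcounts: pp0:2 pp1:2 pp2:1 pp3:1 pp4:1 pp5:1
Op 6: read(P0, v2) -> 127. No state change.

Answer: 2 2 1 1 1 1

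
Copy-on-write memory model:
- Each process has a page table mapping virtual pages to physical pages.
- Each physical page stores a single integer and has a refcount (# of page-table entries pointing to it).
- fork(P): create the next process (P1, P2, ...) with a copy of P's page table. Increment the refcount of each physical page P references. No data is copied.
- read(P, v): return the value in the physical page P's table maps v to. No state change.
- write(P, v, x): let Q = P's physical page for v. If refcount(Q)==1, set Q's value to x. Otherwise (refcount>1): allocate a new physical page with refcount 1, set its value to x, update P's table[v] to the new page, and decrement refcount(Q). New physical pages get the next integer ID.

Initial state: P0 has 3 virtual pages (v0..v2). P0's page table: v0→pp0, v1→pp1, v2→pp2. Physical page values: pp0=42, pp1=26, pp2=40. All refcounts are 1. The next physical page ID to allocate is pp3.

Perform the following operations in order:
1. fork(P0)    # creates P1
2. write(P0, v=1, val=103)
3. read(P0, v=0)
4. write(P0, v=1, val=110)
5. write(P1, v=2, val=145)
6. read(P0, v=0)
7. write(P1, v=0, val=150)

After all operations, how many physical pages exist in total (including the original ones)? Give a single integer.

Answer: 6

Derivation:
Op 1: fork(P0) -> P1. 3 ppages; refcounts: pp0:2 pp1:2 pp2:2
Op 2: write(P0, v1, 103). refcount(pp1)=2>1 -> COPY to pp3. 4 ppages; refcounts: pp0:2 pp1:1 pp2:2 pp3:1
Op 3: read(P0, v0) -> 42. No state change.
Op 4: write(P0, v1, 110). refcount(pp3)=1 -> write in place. 4 ppages; refcounts: pp0:2 pp1:1 pp2:2 pp3:1
Op 5: write(P1, v2, 145). refcount(pp2)=2>1 -> COPY to pp4. 5 ppages; refcounts: pp0:2 pp1:1 pp2:1 pp3:1 pp4:1
Op 6: read(P0, v0) -> 42. No state change.
Op 7: write(P1, v0, 150). refcount(pp0)=2>1 -> COPY to pp5. 6 ppages; refcounts: pp0:1 pp1:1 pp2:1 pp3:1 pp4:1 pp5:1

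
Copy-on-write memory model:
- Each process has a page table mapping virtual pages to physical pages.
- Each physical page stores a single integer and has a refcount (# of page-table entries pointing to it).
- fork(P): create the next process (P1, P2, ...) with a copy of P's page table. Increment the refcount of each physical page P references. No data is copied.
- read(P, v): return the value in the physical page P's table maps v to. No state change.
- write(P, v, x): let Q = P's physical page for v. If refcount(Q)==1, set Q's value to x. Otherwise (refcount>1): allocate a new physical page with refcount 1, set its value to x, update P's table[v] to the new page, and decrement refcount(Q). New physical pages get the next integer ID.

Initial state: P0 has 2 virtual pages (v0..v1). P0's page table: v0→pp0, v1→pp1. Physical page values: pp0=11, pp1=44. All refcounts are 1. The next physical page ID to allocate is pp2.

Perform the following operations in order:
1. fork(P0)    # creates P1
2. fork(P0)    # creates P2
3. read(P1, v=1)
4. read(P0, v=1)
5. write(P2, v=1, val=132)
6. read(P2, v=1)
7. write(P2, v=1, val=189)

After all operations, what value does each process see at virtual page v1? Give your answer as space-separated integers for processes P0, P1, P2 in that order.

Op 1: fork(P0) -> P1. 2 ppages; refcounts: pp0:2 pp1:2
Op 2: fork(P0) -> P2. 2 ppages; refcounts: pp0:3 pp1:3
Op 3: read(P1, v1) -> 44. No state change.
Op 4: read(P0, v1) -> 44. No state change.
Op 5: write(P2, v1, 132). refcount(pp1)=3>1 -> COPY to pp2. 3 ppages; refcounts: pp0:3 pp1:2 pp2:1
Op 6: read(P2, v1) -> 132. No state change.
Op 7: write(P2, v1, 189). refcount(pp2)=1 -> write in place. 3 ppages; refcounts: pp0:3 pp1:2 pp2:1
P0: v1 -> pp1 = 44
P1: v1 -> pp1 = 44
P2: v1 -> pp2 = 189

Answer: 44 44 189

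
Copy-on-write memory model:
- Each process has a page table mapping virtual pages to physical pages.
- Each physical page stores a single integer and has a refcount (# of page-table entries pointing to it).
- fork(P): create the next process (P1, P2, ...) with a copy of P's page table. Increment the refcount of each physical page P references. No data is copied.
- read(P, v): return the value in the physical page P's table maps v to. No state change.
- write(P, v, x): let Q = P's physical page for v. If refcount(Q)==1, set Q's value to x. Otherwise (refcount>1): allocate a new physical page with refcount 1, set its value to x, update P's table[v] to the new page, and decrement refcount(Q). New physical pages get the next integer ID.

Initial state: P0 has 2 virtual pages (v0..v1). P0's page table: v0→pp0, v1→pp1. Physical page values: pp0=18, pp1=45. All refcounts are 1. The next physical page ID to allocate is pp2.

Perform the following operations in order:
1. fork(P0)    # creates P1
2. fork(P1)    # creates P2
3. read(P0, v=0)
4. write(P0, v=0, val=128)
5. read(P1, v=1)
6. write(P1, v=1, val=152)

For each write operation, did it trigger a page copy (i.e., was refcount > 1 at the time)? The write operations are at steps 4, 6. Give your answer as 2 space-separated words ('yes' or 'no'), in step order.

Op 1: fork(P0) -> P1. 2 ppages; refcounts: pp0:2 pp1:2
Op 2: fork(P1) -> P2. 2 ppages; refcounts: pp0:3 pp1:3
Op 3: read(P0, v0) -> 18. No state change.
Op 4: write(P0, v0, 128). refcount(pp0)=3>1 -> COPY to pp2. 3 ppages; refcounts: pp0:2 pp1:3 pp2:1
Op 5: read(P1, v1) -> 45. No state change.
Op 6: write(P1, v1, 152). refcount(pp1)=3>1 -> COPY to pp3. 4 ppages; refcounts: pp0:2 pp1:2 pp2:1 pp3:1

yes yes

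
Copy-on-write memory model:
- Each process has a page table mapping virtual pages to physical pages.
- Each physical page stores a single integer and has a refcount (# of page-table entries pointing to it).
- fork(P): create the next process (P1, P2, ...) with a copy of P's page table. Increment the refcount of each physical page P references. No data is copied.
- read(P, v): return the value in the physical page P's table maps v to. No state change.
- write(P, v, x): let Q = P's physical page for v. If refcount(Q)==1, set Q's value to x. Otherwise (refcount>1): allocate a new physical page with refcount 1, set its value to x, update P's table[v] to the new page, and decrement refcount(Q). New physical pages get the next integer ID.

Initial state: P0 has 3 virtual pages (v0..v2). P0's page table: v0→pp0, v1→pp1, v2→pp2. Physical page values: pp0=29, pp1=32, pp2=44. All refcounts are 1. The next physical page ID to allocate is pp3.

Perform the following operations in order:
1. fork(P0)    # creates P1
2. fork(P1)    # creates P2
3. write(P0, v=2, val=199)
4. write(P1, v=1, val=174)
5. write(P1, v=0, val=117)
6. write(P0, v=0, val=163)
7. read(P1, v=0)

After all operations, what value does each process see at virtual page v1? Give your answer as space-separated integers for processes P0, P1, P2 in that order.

Answer: 32 174 32

Derivation:
Op 1: fork(P0) -> P1. 3 ppages; refcounts: pp0:2 pp1:2 pp2:2
Op 2: fork(P1) -> P2. 3 ppages; refcounts: pp0:3 pp1:3 pp2:3
Op 3: write(P0, v2, 199). refcount(pp2)=3>1 -> COPY to pp3. 4 ppages; refcounts: pp0:3 pp1:3 pp2:2 pp3:1
Op 4: write(P1, v1, 174). refcount(pp1)=3>1 -> COPY to pp4. 5 ppages; refcounts: pp0:3 pp1:2 pp2:2 pp3:1 pp4:1
Op 5: write(P1, v0, 117). refcount(pp0)=3>1 -> COPY to pp5. 6 ppages; refcounts: pp0:2 pp1:2 pp2:2 pp3:1 pp4:1 pp5:1
Op 6: write(P0, v0, 163). refcount(pp0)=2>1 -> COPY to pp6. 7 ppages; refcounts: pp0:1 pp1:2 pp2:2 pp3:1 pp4:1 pp5:1 pp6:1
Op 7: read(P1, v0) -> 117. No state change.
P0: v1 -> pp1 = 32
P1: v1 -> pp4 = 174
P2: v1 -> pp1 = 32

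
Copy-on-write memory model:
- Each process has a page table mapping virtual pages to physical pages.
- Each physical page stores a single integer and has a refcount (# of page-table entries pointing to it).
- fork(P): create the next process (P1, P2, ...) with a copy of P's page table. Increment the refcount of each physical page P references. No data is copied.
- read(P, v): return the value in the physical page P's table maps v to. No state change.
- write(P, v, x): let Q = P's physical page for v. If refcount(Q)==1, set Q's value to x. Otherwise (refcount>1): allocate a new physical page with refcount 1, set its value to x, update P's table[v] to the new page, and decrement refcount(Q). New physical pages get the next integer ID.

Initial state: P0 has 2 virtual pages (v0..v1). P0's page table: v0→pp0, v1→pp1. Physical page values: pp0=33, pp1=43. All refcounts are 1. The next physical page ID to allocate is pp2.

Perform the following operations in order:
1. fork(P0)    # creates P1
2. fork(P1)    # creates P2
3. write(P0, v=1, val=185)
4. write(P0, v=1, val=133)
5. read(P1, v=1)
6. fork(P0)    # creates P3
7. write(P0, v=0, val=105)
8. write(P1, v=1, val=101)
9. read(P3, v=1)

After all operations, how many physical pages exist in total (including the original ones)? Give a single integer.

Answer: 5

Derivation:
Op 1: fork(P0) -> P1. 2 ppages; refcounts: pp0:2 pp1:2
Op 2: fork(P1) -> P2. 2 ppages; refcounts: pp0:3 pp1:3
Op 3: write(P0, v1, 185). refcount(pp1)=3>1 -> COPY to pp2. 3 ppages; refcounts: pp0:3 pp1:2 pp2:1
Op 4: write(P0, v1, 133). refcount(pp2)=1 -> write in place. 3 ppages; refcounts: pp0:3 pp1:2 pp2:1
Op 5: read(P1, v1) -> 43. No state change.
Op 6: fork(P0) -> P3. 3 ppages; refcounts: pp0:4 pp1:2 pp2:2
Op 7: write(P0, v0, 105). refcount(pp0)=4>1 -> COPY to pp3. 4 ppages; refcounts: pp0:3 pp1:2 pp2:2 pp3:1
Op 8: write(P1, v1, 101). refcount(pp1)=2>1 -> COPY to pp4. 5 ppages; refcounts: pp0:3 pp1:1 pp2:2 pp3:1 pp4:1
Op 9: read(P3, v1) -> 133. No state change.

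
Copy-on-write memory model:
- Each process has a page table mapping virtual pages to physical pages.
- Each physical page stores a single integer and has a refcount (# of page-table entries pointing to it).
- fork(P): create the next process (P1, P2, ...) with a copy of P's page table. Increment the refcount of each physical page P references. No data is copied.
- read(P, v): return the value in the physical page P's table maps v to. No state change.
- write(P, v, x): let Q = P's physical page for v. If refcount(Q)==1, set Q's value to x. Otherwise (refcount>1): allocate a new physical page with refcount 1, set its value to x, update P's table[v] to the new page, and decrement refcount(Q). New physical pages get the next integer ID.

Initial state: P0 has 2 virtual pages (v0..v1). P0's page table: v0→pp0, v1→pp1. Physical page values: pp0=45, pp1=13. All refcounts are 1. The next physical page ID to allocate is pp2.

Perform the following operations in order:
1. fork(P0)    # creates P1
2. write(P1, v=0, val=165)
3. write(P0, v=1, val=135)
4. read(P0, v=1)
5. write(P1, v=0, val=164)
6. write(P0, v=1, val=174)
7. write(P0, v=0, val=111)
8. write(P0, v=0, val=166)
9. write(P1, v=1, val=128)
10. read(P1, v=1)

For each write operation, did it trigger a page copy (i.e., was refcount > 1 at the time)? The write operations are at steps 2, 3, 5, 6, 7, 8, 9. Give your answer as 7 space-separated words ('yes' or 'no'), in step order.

Op 1: fork(P0) -> P1. 2 ppages; refcounts: pp0:2 pp1:2
Op 2: write(P1, v0, 165). refcount(pp0)=2>1 -> COPY to pp2. 3 ppages; refcounts: pp0:1 pp1:2 pp2:1
Op 3: write(P0, v1, 135). refcount(pp1)=2>1 -> COPY to pp3. 4 ppages; refcounts: pp0:1 pp1:1 pp2:1 pp3:1
Op 4: read(P0, v1) -> 135. No state change.
Op 5: write(P1, v0, 164). refcount(pp2)=1 -> write in place. 4 ppages; refcounts: pp0:1 pp1:1 pp2:1 pp3:1
Op 6: write(P0, v1, 174). refcount(pp3)=1 -> write in place. 4 ppages; refcounts: pp0:1 pp1:1 pp2:1 pp3:1
Op 7: write(P0, v0, 111). refcount(pp0)=1 -> write in place. 4 ppages; refcounts: pp0:1 pp1:1 pp2:1 pp3:1
Op 8: write(P0, v0, 166). refcount(pp0)=1 -> write in place. 4 ppages; refcounts: pp0:1 pp1:1 pp2:1 pp3:1
Op 9: write(P1, v1, 128). refcount(pp1)=1 -> write in place. 4 ppages; refcounts: pp0:1 pp1:1 pp2:1 pp3:1
Op 10: read(P1, v1) -> 128. No state change.

yes yes no no no no no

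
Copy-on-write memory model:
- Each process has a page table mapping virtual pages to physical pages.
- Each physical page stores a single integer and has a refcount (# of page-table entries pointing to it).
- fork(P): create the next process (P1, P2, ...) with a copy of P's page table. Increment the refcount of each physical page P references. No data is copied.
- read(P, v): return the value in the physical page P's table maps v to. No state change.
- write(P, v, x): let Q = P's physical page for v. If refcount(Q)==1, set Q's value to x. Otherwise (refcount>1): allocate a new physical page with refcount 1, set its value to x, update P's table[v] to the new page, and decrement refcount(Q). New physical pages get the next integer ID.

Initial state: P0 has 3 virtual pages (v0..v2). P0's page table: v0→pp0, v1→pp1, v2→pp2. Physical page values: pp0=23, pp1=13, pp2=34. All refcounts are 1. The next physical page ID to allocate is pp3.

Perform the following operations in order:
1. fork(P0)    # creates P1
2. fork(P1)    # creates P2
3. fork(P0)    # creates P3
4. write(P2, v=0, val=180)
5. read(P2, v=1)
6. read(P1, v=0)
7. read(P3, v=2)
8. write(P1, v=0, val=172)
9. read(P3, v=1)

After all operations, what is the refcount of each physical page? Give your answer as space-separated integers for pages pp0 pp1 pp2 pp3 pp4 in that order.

Op 1: fork(P0) -> P1. 3 ppages; refcounts: pp0:2 pp1:2 pp2:2
Op 2: fork(P1) -> P2. 3 ppages; refcounts: pp0:3 pp1:3 pp2:3
Op 3: fork(P0) -> P3. 3 ppages; refcounts: pp0:4 pp1:4 pp2:4
Op 4: write(P2, v0, 180). refcount(pp0)=4>1 -> COPY to pp3. 4 ppages; refcounts: pp0:3 pp1:4 pp2:4 pp3:1
Op 5: read(P2, v1) -> 13. No state change.
Op 6: read(P1, v0) -> 23. No state change.
Op 7: read(P3, v2) -> 34. No state change.
Op 8: write(P1, v0, 172). refcount(pp0)=3>1 -> COPY to pp4. 5 ppages; refcounts: pp0:2 pp1:4 pp2:4 pp3:1 pp4:1
Op 9: read(P3, v1) -> 13. No state change.

Answer: 2 4 4 1 1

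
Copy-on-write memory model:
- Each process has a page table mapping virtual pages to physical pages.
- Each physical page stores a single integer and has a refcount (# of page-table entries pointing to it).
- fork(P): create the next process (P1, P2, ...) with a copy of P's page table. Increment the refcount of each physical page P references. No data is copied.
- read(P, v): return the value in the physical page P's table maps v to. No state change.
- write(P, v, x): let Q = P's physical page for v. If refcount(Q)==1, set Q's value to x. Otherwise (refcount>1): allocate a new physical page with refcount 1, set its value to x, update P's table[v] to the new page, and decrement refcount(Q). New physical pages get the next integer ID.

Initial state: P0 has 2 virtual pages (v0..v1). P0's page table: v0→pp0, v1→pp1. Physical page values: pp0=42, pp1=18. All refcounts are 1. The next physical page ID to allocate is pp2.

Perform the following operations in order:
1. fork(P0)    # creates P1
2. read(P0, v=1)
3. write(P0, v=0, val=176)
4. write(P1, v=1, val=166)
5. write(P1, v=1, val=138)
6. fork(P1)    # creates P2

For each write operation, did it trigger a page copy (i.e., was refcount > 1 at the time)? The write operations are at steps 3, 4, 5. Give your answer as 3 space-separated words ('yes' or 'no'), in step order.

Op 1: fork(P0) -> P1. 2 ppages; refcounts: pp0:2 pp1:2
Op 2: read(P0, v1) -> 18. No state change.
Op 3: write(P0, v0, 176). refcount(pp0)=2>1 -> COPY to pp2. 3 ppages; refcounts: pp0:1 pp1:2 pp2:1
Op 4: write(P1, v1, 166). refcount(pp1)=2>1 -> COPY to pp3. 4 ppages; refcounts: pp0:1 pp1:1 pp2:1 pp3:1
Op 5: write(P1, v1, 138). refcount(pp3)=1 -> write in place. 4 ppages; refcounts: pp0:1 pp1:1 pp2:1 pp3:1
Op 6: fork(P1) -> P2. 4 ppages; refcounts: pp0:2 pp1:1 pp2:1 pp3:2

yes yes no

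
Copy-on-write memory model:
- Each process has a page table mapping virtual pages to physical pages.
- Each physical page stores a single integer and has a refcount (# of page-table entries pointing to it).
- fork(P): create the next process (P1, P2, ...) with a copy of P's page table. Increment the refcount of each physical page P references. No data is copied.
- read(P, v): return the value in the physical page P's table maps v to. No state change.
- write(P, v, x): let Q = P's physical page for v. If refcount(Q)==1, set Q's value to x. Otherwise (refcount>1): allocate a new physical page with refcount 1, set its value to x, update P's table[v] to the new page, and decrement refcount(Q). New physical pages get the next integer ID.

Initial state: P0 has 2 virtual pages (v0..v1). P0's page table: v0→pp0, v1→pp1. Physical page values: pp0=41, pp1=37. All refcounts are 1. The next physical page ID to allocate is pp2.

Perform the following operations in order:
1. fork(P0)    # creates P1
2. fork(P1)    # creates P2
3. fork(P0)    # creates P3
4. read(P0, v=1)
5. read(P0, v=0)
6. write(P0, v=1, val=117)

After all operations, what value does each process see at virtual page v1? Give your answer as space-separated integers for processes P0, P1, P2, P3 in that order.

Op 1: fork(P0) -> P1. 2 ppages; refcounts: pp0:2 pp1:2
Op 2: fork(P1) -> P2. 2 ppages; refcounts: pp0:3 pp1:3
Op 3: fork(P0) -> P3. 2 ppages; refcounts: pp0:4 pp1:4
Op 4: read(P0, v1) -> 37. No state change.
Op 5: read(P0, v0) -> 41. No state change.
Op 6: write(P0, v1, 117). refcount(pp1)=4>1 -> COPY to pp2. 3 ppages; refcounts: pp0:4 pp1:3 pp2:1
P0: v1 -> pp2 = 117
P1: v1 -> pp1 = 37
P2: v1 -> pp1 = 37
P3: v1 -> pp1 = 37

Answer: 117 37 37 37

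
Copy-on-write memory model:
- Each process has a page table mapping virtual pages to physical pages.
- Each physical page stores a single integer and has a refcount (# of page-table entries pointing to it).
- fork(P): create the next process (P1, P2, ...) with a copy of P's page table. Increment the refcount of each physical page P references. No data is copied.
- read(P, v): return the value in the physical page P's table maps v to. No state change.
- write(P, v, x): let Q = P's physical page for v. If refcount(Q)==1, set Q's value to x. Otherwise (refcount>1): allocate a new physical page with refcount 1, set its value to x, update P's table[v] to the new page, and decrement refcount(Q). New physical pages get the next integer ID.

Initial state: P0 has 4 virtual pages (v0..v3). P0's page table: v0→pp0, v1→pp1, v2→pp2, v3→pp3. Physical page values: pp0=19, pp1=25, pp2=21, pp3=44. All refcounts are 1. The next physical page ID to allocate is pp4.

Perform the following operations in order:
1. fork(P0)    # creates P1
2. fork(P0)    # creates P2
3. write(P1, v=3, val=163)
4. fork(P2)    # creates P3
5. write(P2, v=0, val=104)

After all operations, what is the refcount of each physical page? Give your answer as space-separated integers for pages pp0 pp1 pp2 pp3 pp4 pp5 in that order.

Op 1: fork(P0) -> P1. 4 ppages; refcounts: pp0:2 pp1:2 pp2:2 pp3:2
Op 2: fork(P0) -> P2. 4 ppages; refcounts: pp0:3 pp1:3 pp2:3 pp3:3
Op 3: write(P1, v3, 163). refcount(pp3)=3>1 -> COPY to pp4. 5 ppages; refcounts: pp0:3 pp1:3 pp2:3 pp3:2 pp4:1
Op 4: fork(P2) -> P3. 5 ppages; refcounts: pp0:4 pp1:4 pp2:4 pp3:3 pp4:1
Op 5: write(P2, v0, 104). refcount(pp0)=4>1 -> COPY to pp5. 6 ppages; refcounts: pp0:3 pp1:4 pp2:4 pp3:3 pp4:1 pp5:1

Answer: 3 4 4 3 1 1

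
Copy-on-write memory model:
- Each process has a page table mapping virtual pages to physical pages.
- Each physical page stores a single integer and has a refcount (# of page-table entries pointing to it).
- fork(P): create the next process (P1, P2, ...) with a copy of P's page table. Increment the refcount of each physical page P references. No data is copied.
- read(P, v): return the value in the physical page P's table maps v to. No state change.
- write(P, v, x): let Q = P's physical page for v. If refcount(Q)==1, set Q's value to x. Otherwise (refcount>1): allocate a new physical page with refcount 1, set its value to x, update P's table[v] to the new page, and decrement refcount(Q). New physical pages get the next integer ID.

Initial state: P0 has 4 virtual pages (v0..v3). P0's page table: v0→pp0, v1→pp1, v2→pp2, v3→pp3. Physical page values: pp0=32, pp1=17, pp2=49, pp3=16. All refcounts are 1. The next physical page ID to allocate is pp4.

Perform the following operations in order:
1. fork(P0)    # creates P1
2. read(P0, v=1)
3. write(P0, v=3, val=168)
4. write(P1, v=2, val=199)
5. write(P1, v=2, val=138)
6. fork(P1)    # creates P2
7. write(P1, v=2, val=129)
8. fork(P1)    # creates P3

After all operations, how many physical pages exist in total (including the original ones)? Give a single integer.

Op 1: fork(P0) -> P1. 4 ppages; refcounts: pp0:2 pp1:2 pp2:2 pp3:2
Op 2: read(P0, v1) -> 17. No state change.
Op 3: write(P0, v3, 168). refcount(pp3)=2>1 -> COPY to pp4. 5 ppages; refcounts: pp0:2 pp1:2 pp2:2 pp3:1 pp4:1
Op 4: write(P1, v2, 199). refcount(pp2)=2>1 -> COPY to pp5. 6 ppages; refcounts: pp0:2 pp1:2 pp2:1 pp3:1 pp4:1 pp5:1
Op 5: write(P1, v2, 138). refcount(pp5)=1 -> write in place. 6 ppages; refcounts: pp0:2 pp1:2 pp2:1 pp3:1 pp4:1 pp5:1
Op 6: fork(P1) -> P2. 6 ppages; refcounts: pp0:3 pp1:3 pp2:1 pp3:2 pp4:1 pp5:2
Op 7: write(P1, v2, 129). refcount(pp5)=2>1 -> COPY to pp6. 7 ppages; refcounts: pp0:3 pp1:3 pp2:1 pp3:2 pp4:1 pp5:1 pp6:1
Op 8: fork(P1) -> P3. 7 ppages; refcounts: pp0:4 pp1:4 pp2:1 pp3:3 pp4:1 pp5:1 pp6:2

Answer: 7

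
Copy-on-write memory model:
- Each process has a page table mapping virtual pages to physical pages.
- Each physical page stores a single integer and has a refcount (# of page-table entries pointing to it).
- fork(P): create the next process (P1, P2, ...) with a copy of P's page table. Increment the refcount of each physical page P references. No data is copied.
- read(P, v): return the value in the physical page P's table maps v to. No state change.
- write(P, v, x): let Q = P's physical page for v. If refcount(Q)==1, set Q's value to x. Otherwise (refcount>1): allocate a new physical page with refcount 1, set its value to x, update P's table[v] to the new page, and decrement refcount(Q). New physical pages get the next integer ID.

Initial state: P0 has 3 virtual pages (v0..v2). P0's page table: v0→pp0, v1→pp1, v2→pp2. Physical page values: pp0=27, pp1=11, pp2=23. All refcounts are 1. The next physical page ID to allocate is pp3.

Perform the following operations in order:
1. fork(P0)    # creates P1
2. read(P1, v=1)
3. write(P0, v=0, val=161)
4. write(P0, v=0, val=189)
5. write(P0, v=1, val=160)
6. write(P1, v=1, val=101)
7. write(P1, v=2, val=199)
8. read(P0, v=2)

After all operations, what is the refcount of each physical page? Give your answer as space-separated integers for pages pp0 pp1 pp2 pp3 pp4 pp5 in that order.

Answer: 1 1 1 1 1 1

Derivation:
Op 1: fork(P0) -> P1. 3 ppages; refcounts: pp0:2 pp1:2 pp2:2
Op 2: read(P1, v1) -> 11. No state change.
Op 3: write(P0, v0, 161). refcount(pp0)=2>1 -> COPY to pp3. 4 ppages; refcounts: pp0:1 pp1:2 pp2:2 pp3:1
Op 4: write(P0, v0, 189). refcount(pp3)=1 -> write in place. 4 ppages; refcounts: pp0:1 pp1:2 pp2:2 pp3:1
Op 5: write(P0, v1, 160). refcount(pp1)=2>1 -> COPY to pp4. 5 ppages; refcounts: pp0:1 pp1:1 pp2:2 pp3:1 pp4:1
Op 6: write(P1, v1, 101). refcount(pp1)=1 -> write in place. 5 ppages; refcounts: pp0:1 pp1:1 pp2:2 pp3:1 pp4:1
Op 7: write(P1, v2, 199). refcount(pp2)=2>1 -> COPY to pp5. 6 ppages; refcounts: pp0:1 pp1:1 pp2:1 pp3:1 pp4:1 pp5:1
Op 8: read(P0, v2) -> 23. No state change.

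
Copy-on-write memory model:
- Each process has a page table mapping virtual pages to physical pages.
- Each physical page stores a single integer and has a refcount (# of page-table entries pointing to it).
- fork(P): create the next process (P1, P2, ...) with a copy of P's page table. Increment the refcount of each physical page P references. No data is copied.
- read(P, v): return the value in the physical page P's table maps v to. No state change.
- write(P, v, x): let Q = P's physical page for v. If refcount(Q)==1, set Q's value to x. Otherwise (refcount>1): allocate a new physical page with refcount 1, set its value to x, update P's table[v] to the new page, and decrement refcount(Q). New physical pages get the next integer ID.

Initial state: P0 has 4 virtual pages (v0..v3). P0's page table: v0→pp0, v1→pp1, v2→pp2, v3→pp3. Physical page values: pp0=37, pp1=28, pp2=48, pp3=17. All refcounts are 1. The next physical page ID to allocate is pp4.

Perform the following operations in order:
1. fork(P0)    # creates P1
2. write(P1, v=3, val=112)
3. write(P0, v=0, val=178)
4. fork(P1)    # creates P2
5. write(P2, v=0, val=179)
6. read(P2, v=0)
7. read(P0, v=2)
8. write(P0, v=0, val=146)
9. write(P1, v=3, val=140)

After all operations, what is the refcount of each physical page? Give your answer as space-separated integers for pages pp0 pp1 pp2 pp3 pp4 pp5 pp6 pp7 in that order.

Answer: 1 3 3 1 1 1 1 1

Derivation:
Op 1: fork(P0) -> P1. 4 ppages; refcounts: pp0:2 pp1:2 pp2:2 pp3:2
Op 2: write(P1, v3, 112). refcount(pp3)=2>1 -> COPY to pp4. 5 ppages; refcounts: pp0:2 pp1:2 pp2:2 pp3:1 pp4:1
Op 3: write(P0, v0, 178). refcount(pp0)=2>1 -> COPY to pp5. 6 ppages; refcounts: pp0:1 pp1:2 pp2:2 pp3:1 pp4:1 pp5:1
Op 4: fork(P1) -> P2. 6 ppages; refcounts: pp0:2 pp1:3 pp2:3 pp3:1 pp4:2 pp5:1
Op 5: write(P2, v0, 179). refcount(pp0)=2>1 -> COPY to pp6. 7 ppages; refcounts: pp0:1 pp1:3 pp2:3 pp3:1 pp4:2 pp5:1 pp6:1
Op 6: read(P2, v0) -> 179. No state change.
Op 7: read(P0, v2) -> 48. No state change.
Op 8: write(P0, v0, 146). refcount(pp5)=1 -> write in place. 7 ppages; refcounts: pp0:1 pp1:3 pp2:3 pp3:1 pp4:2 pp5:1 pp6:1
Op 9: write(P1, v3, 140). refcount(pp4)=2>1 -> COPY to pp7. 8 ppages; refcounts: pp0:1 pp1:3 pp2:3 pp3:1 pp4:1 pp5:1 pp6:1 pp7:1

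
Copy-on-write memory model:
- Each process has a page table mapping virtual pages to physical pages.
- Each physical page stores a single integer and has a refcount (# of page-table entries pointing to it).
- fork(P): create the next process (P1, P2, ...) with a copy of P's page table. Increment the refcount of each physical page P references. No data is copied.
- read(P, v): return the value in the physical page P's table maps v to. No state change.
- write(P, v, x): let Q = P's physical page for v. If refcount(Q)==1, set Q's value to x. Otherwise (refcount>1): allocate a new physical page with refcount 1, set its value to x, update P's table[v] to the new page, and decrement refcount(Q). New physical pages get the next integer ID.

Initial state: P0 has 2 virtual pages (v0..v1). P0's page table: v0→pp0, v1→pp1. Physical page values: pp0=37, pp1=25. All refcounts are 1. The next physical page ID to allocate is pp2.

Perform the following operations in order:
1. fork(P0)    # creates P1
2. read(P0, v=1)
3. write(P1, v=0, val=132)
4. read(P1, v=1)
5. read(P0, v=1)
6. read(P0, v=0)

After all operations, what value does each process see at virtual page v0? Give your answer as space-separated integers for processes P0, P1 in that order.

Op 1: fork(P0) -> P1. 2 ppages; refcounts: pp0:2 pp1:2
Op 2: read(P0, v1) -> 25. No state change.
Op 3: write(P1, v0, 132). refcount(pp0)=2>1 -> COPY to pp2. 3 ppages; refcounts: pp0:1 pp1:2 pp2:1
Op 4: read(P1, v1) -> 25. No state change.
Op 5: read(P0, v1) -> 25. No state change.
Op 6: read(P0, v0) -> 37. No state change.
P0: v0 -> pp0 = 37
P1: v0 -> pp2 = 132

Answer: 37 132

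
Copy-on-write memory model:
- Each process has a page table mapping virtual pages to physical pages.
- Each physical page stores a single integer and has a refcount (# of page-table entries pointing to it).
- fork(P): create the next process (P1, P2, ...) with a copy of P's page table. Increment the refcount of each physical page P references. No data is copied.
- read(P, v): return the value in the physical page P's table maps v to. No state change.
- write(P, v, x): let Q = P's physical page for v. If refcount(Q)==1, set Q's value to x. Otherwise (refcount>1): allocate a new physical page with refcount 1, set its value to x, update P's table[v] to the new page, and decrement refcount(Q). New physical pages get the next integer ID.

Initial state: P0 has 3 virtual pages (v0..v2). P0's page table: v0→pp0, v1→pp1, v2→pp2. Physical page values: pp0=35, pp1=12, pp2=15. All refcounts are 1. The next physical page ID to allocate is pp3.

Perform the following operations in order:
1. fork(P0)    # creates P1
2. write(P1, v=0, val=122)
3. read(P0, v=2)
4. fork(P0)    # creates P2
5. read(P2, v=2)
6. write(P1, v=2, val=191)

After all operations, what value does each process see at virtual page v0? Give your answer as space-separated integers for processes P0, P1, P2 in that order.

Answer: 35 122 35

Derivation:
Op 1: fork(P0) -> P1. 3 ppages; refcounts: pp0:2 pp1:2 pp2:2
Op 2: write(P1, v0, 122). refcount(pp0)=2>1 -> COPY to pp3. 4 ppages; refcounts: pp0:1 pp1:2 pp2:2 pp3:1
Op 3: read(P0, v2) -> 15. No state change.
Op 4: fork(P0) -> P2. 4 ppages; refcounts: pp0:2 pp1:3 pp2:3 pp3:1
Op 5: read(P2, v2) -> 15. No state change.
Op 6: write(P1, v2, 191). refcount(pp2)=3>1 -> COPY to pp4. 5 ppages; refcounts: pp0:2 pp1:3 pp2:2 pp3:1 pp4:1
P0: v0 -> pp0 = 35
P1: v0 -> pp3 = 122
P2: v0 -> pp0 = 35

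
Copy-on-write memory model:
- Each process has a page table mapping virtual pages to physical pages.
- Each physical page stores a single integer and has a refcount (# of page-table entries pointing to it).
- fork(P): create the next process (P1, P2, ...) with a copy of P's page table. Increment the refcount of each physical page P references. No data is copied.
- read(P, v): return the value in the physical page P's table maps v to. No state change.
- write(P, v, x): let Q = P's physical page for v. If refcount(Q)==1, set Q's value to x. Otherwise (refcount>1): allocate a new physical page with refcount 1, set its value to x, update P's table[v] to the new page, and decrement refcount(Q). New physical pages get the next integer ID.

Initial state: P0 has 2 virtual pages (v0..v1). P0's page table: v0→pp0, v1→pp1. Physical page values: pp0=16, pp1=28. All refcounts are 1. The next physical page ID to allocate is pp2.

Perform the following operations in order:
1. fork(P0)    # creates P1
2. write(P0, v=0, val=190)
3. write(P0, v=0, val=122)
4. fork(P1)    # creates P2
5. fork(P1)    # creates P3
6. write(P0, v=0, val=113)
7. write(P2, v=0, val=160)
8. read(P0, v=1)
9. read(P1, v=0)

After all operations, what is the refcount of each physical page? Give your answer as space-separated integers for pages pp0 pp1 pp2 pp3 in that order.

Answer: 2 4 1 1

Derivation:
Op 1: fork(P0) -> P1. 2 ppages; refcounts: pp0:2 pp1:2
Op 2: write(P0, v0, 190). refcount(pp0)=2>1 -> COPY to pp2. 3 ppages; refcounts: pp0:1 pp1:2 pp2:1
Op 3: write(P0, v0, 122). refcount(pp2)=1 -> write in place. 3 ppages; refcounts: pp0:1 pp1:2 pp2:1
Op 4: fork(P1) -> P2. 3 ppages; refcounts: pp0:2 pp1:3 pp2:1
Op 5: fork(P1) -> P3. 3 ppages; refcounts: pp0:3 pp1:4 pp2:1
Op 6: write(P0, v0, 113). refcount(pp2)=1 -> write in place. 3 ppages; refcounts: pp0:3 pp1:4 pp2:1
Op 7: write(P2, v0, 160). refcount(pp0)=3>1 -> COPY to pp3. 4 ppages; refcounts: pp0:2 pp1:4 pp2:1 pp3:1
Op 8: read(P0, v1) -> 28. No state change.
Op 9: read(P1, v0) -> 16. No state change.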